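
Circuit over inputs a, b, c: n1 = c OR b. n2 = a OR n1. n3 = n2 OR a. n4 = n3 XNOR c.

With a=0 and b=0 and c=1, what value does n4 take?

1

n1 = 1 OR 0 = 1
n2 = 0 OR 1 = 1
n3 = 1 OR 0 = 1
n4 = 1 XNOR 1 = 1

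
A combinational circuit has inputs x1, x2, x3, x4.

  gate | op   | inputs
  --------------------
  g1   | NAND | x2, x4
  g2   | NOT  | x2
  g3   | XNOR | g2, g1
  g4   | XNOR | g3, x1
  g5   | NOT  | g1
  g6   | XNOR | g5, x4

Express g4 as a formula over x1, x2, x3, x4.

(NOT x2 XNOR (x2 NAND x4)) XNOR x1

g1 = x2 NAND x4
g2 = NOT x2
g3 = g2 XNOR g1 = NOT x2 XNOR (x2 NAND x4)
g4 = g3 XNOR x1 = (NOT x2 XNOR (x2 NAND x4)) XNOR x1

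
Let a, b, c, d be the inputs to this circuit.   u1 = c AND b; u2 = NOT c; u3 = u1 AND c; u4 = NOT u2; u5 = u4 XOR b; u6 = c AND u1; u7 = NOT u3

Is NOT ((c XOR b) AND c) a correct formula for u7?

u1 = c AND b
u3 = u1 AND c = (c AND b) AND c
u7 = NOT u3 = NOT ((c AND b) AND c)
At a=0, b=0, c=1, d=0: circuit gives 1, formula gives 0.

No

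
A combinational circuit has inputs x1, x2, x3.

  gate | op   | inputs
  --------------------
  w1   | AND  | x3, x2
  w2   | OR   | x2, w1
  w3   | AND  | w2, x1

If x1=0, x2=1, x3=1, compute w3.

w1 = 1 AND 1 = 1
w2 = 1 OR 1 = 1
w3 = 1 AND 0 = 0

0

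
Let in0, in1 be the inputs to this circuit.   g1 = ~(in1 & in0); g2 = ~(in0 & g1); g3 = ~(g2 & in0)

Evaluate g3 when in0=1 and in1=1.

0

g1 = ~(1 & 1) = 0
g2 = ~(1 & 0) = 1
g3 = ~(1 & 1) = 0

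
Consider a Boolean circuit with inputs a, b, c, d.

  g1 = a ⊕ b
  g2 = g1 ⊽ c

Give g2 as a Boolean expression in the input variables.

g1 = a ⊕ b
g2 = g1 ⊽ c = (a ⊕ b) ⊽ c

(a ⊕ b) ⊽ c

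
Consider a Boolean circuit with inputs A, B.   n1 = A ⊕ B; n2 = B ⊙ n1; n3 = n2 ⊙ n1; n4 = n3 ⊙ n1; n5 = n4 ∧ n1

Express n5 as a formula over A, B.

n1 = A ⊕ B
n2 = B ⊙ n1 = B ⊙ (A ⊕ B)
n3 = n2 ⊙ n1 = (B ⊙ (A ⊕ B)) ⊙ (A ⊕ B)
n4 = n3 ⊙ n1 = ((B ⊙ (A ⊕ B)) ⊙ (A ⊕ B)) ⊙ (A ⊕ B)
n5 = n4 ∧ n1 = (((B ⊙ (A ⊕ B)) ⊙ (A ⊕ B)) ⊙ (A ⊕ B)) ∧ (A ⊕ B)

(((B ⊙ (A ⊕ B)) ⊙ (A ⊕ B)) ⊙ (A ⊕ B)) ∧ (A ⊕ B)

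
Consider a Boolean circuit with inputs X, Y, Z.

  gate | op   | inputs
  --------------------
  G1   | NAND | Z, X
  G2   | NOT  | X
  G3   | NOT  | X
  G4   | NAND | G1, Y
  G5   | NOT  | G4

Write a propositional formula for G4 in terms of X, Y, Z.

G1 = Z NAND X
G4 = G1 NAND Y = (Z NAND X) NAND Y

(Z NAND X) NAND Y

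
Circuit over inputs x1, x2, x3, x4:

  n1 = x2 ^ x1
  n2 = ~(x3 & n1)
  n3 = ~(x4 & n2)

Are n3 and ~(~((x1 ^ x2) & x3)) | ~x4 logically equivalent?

Yes

n1 = x2 ^ x1
n2 = ~(x3 & n1) = ~(x3 & (x2 ^ x1))
n3 = ~(x4 & n2) = ~(x4 & (~(x3 & (x2 ^ x1))))
At x1=0, x2=0, x3=0, x4=1: circuit gives 0, formula gives 0.
At x1=0, x2=0, x3=0, x4=0: circuit gives 1, formula gives 1.
Agrees on all 16 inputs.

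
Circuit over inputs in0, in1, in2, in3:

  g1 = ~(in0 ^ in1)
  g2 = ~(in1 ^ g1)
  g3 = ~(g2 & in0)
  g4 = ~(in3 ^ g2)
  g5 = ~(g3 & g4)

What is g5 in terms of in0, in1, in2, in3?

~((~((~(in1 ^ (~(in0 ^ in1)))) & in0)) & (~(in3 ^ (~(in1 ^ (~(in0 ^ in1)))))))

g1 = ~(in0 ^ in1)
g2 = ~(in1 ^ g1) = ~(in1 ^ (~(in0 ^ in1)))
g3 = ~(g2 & in0) = ~((~(in1 ^ (~(in0 ^ in1)))) & in0)
g4 = ~(in3 ^ g2) = ~(in3 ^ (~(in1 ^ (~(in0 ^ in1)))))
g5 = ~(g3 & g4) = ~((~((~(in1 ^ (~(in0 ^ in1)))) & in0)) & (~(in3 ^ (~(in1 ^ (~(in0 ^ in1)))))))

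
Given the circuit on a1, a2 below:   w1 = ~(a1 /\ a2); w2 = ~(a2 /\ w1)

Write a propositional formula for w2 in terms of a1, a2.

w1 = ~(a1 /\ a2)
w2 = ~(a2 /\ w1) = ~(a2 /\ (~(a1 /\ a2)))

~(a2 /\ (~(a1 /\ a2)))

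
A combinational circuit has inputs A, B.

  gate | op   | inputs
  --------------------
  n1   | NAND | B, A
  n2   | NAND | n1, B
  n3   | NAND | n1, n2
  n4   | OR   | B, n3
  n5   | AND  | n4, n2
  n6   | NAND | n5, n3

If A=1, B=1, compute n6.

n1 = 1 NAND 1 = 0
n2 = 0 NAND 1 = 1
n3 = 0 NAND 1 = 1
n4 = 1 OR 1 = 1
n5 = 1 AND 1 = 1
n6 = 1 NAND 1 = 0

0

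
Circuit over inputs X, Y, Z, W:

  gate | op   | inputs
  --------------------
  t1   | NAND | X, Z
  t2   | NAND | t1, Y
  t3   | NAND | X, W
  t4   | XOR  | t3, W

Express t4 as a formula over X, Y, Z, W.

t3 = X NAND W
t4 = t3 XOR W = (X NAND W) XOR W

(X NAND W) XOR W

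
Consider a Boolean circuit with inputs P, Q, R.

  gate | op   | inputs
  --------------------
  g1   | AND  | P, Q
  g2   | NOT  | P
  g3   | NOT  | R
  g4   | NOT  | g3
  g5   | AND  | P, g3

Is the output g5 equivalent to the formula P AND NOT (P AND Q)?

g3 = NOT R
g5 = P AND g3 = P AND NOT R
At P=1, Q=0, R=1: circuit gives 0, formula gives 1.

No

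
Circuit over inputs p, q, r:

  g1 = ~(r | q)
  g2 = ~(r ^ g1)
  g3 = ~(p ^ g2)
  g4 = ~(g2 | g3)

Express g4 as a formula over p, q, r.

g1 = ~(r | q)
g2 = ~(r ^ g1) = ~(r ^ (~(r | q)))
g3 = ~(p ^ g2) = ~(p ^ (~(r ^ (~(r | q)))))
g4 = ~(g2 | g3) = ~((~(r ^ (~(r | q)))) | (~(p ^ (~(r ^ (~(r | q)))))))

~((~(r ^ (~(r | q)))) | (~(p ^ (~(r ^ (~(r | q)))))))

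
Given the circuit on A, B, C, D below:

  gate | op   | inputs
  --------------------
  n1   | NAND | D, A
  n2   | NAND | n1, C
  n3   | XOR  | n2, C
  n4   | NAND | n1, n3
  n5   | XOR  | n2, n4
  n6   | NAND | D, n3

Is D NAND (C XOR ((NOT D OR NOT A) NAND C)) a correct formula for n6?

Yes

n1 = D NAND A
n2 = n1 NAND C = (D NAND A) NAND C
n3 = n2 XOR C = ((D NAND A) NAND C) XOR C
n6 = D NAND n3 = D NAND (((D NAND A) NAND C) XOR C)
At A=0, B=0, C=0, D=1: circuit gives 0, formula gives 0.
At A=0, B=0, C=0, D=0: circuit gives 1, formula gives 1.
Agrees on all 16 inputs.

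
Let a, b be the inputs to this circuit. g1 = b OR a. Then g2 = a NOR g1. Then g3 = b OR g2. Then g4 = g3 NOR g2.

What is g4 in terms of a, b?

g1 = b OR a
g2 = a NOR g1 = a NOR (b OR a)
g3 = b OR g2 = b OR (a NOR (b OR a))
g4 = g3 NOR g2 = (b OR (a NOR (b OR a))) NOR (a NOR (b OR a))

(b OR (a NOR (b OR a))) NOR (a NOR (b OR a))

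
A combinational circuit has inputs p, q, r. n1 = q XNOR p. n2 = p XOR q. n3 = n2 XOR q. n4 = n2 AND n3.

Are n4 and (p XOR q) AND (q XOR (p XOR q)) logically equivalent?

Yes

n2 = p XOR q
n3 = n2 XOR q = (p XOR q) XOR q
n4 = n2 AND n3 = (p XOR q) AND ((p XOR q) XOR q)
At p=0, q=0, r=0: circuit gives 0, formula gives 0.
At p=1, q=0, r=0: circuit gives 1, formula gives 1.
Agrees on all 8 inputs.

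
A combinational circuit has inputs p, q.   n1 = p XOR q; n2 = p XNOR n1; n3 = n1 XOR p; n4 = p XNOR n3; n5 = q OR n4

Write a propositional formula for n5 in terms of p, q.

n1 = p XOR q
n3 = n1 XOR p = (p XOR q) XOR p
n4 = p XNOR n3 = p XNOR ((p XOR q) XOR p)
n5 = q OR n4 = q OR (p XNOR ((p XOR q) XOR p))

q OR (p XNOR ((p XOR q) XOR p))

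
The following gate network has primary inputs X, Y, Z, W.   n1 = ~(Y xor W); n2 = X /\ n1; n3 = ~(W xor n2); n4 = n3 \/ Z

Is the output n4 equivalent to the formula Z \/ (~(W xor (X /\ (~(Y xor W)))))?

n1 = ~(Y xor W)
n2 = X /\ n1 = X /\ (~(Y xor W))
n3 = ~(W xor n2) = ~(W xor (X /\ (~(Y xor W))))
n4 = n3 \/ Z = (~(W xor (X /\ (~(Y xor W))))) \/ Z
At X=0, Y=0, Z=0, W=1: circuit gives 0, formula gives 0.
At X=0, Y=0, Z=0, W=0: circuit gives 1, formula gives 1.
Agrees on all 16 inputs.

Yes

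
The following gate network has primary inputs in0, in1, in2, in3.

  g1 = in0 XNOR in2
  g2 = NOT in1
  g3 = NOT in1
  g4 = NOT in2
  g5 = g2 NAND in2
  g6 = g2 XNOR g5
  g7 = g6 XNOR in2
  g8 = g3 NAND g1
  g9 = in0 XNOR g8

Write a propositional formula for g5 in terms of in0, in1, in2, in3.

NOT in1 NAND in2

g2 = NOT in1
g5 = g2 NAND in2 = NOT in1 NAND in2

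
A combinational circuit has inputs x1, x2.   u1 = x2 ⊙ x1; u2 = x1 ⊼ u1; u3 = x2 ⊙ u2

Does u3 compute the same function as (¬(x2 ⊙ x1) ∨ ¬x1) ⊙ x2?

Yes

u1 = x2 ⊙ x1
u2 = x1 ⊼ u1 = x1 ⊼ (x2 ⊙ x1)
u3 = x2 ⊙ u2 = x2 ⊙ (x1 ⊼ (x2 ⊙ x1))
At x1=0, x2=0: circuit gives 0, formula gives 0.
At x1=0, x2=1: circuit gives 1, formula gives 1.
Agrees on all 4 inputs.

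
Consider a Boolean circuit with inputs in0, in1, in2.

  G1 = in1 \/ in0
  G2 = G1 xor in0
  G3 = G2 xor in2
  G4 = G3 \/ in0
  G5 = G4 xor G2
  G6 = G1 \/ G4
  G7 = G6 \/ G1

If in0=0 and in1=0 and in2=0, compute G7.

G1 = 0 \/ 0 = 0
G2 = 0 xor 0 = 0
G3 = 0 xor 0 = 0
G4 = 0 \/ 0 = 0
G6 = 0 \/ 0 = 0
G7 = 0 \/ 0 = 0

0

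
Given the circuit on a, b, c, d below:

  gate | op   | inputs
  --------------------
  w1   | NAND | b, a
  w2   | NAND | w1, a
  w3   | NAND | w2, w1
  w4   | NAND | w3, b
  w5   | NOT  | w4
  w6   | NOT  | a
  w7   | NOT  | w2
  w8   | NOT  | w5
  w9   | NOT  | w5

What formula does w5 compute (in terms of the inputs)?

w1 = b NAND a
w2 = w1 NAND a = (b NAND a) NAND a
w3 = w2 NAND w1 = ((b NAND a) NAND a) NAND (b NAND a)
w4 = w3 NAND b = (((b NAND a) NAND a) NAND (b NAND a)) NAND b
w5 = NOT w4 = NOT ((((b NAND a) NAND a) NAND (b NAND a)) NAND b)

NOT ((((b NAND a) NAND a) NAND (b NAND a)) NAND b)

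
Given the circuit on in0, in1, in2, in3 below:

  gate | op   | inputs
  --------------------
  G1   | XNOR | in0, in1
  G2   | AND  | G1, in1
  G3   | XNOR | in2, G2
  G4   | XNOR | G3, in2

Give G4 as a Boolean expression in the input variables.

G1 = in0 XNOR in1
G2 = G1 AND in1 = (in0 XNOR in1) AND in1
G3 = in2 XNOR G2 = in2 XNOR ((in0 XNOR in1) AND in1)
G4 = G3 XNOR in2 = (in2 XNOR ((in0 XNOR in1) AND in1)) XNOR in2

(in2 XNOR ((in0 XNOR in1) AND in1)) XNOR in2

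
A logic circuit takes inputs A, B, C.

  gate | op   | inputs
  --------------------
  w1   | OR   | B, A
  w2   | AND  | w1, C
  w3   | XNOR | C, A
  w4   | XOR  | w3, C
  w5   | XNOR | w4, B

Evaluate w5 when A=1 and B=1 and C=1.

0

w3 = 1 XNOR 1 = 1
w4 = 1 XOR 1 = 0
w5 = 0 XNOR 1 = 0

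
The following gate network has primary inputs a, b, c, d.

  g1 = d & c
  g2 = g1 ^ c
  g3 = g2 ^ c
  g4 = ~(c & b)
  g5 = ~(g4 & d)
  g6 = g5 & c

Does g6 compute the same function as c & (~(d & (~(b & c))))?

g4 = ~(c & b)
g5 = ~(g4 & d) = ~((~(c & b)) & d)
g6 = g5 & c = (~((~(c & b)) & d)) & c
At a=0, b=0, c=0, d=0: circuit gives 0, formula gives 0.
At a=0, b=0, c=1, d=0: circuit gives 1, formula gives 1.
Agrees on all 16 inputs.

Yes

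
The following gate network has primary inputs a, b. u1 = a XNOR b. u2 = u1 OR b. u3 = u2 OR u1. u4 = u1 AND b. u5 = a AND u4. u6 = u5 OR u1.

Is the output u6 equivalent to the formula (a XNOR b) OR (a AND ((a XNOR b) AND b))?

Yes

u1 = a XNOR b
u4 = u1 AND b = (a XNOR b) AND b
u5 = a AND u4 = a AND ((a XNOR b) AND b)
u6 = u5 OR u1 = (a AND ((a XNOR b) AND b)) OR (a XNOR b)
At a=0, b=1: circuit gives 0, formula gives 0.
At a=0, b=0: circuit gives 1, formula gives 1.
Agrees on all 4 inputs.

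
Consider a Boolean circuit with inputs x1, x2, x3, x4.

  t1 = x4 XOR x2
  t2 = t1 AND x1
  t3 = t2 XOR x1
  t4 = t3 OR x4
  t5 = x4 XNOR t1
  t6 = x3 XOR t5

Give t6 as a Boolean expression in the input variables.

x3 XOR (x4 XNOR (x4 XOR x2))

t1 = x4 XOR x2
t5 = x4 XNOR t1 = x4 XNOR (x4 XOR x2)
t6 = x3 XOR t5 = x3 XOR (x4 XNOR (x4 XOR x2))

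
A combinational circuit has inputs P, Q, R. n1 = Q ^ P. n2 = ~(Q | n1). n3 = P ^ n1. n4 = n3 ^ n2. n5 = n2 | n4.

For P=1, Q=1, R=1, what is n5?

n1 = 1 ^ 1 = 0
n2 = ~(1 | 0) = 0
n3 = 1 ^ 0 = 1
n4 = 1 ^ 0 = 1
n5 = 0 | 1 = 1

1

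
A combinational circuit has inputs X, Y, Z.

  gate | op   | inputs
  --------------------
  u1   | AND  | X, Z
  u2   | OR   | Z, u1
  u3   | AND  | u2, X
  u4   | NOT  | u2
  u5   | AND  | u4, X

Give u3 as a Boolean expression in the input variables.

(Z OR (X AND Z)) AND X

u1 = X AND Z
u2 = Z OR u1 = Z OR (X AND Z)
u3 = u2 AND X = (Z OR (X AND Z)) AND X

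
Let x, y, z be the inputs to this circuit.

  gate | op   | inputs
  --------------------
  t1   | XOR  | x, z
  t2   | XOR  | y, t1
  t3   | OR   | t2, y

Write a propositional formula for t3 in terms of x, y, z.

t1 = x XOR z
t2 = y XOR t1 = y XOR (x XOR z)
t3 = t2 OR y = (y XOR (x XOR z)) OR y

(y XOR (x XOR z)) OR y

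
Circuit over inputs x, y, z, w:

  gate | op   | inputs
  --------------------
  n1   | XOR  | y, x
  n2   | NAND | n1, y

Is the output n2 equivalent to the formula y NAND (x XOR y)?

Yes

n1 = y XOR x
n2 = n1 NAND y = (y XOR x) NAND y
At x=0, y=1, z=0, w=0: circuit gives 0, formula gives 0.
At x=0, y=0, z=0, w=0: circuit gives 1, formula gives 1.
Agrees on all 16 inputs.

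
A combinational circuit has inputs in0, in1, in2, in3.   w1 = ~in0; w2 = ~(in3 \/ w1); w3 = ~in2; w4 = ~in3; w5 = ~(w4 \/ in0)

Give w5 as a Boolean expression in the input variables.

w4 = ~in3
w5 = ~(w4 \/ in0) = ~(~in3 \/ in0)

~(~in3 \/ in0)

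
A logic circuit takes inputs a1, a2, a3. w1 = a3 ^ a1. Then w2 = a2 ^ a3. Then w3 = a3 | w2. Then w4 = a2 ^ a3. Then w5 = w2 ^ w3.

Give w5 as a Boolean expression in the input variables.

w2 = a2 ^ a3
w3 = a3 | w2 = a3 | (a2 ^ a3)
w5 = w2 ^ w3 = (a2 ^ a3) ^ (a3 | (a2 ^ a3))

(a2 ^ a3) ^ (a3 | (a2 ^ a3))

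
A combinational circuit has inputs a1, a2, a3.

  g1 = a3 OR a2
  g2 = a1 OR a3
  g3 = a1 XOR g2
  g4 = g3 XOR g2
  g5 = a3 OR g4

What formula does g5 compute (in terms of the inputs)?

g2 = a1 OR a3
g3 = a1 XOR g2 = a1 XOR (a1 OR a3)
g4 = g3 XOR g2 = (a1 XOR (a1 OR a3)) XOR (a1 OR a3)
g5 = a3 OR g4 = a3 OR ((a1 XOR (a1 OR a3)) XOR (a1 OR a3))

a3 OR ((a1 XOR (a1 OR a3)) XOR (a1 OR a3))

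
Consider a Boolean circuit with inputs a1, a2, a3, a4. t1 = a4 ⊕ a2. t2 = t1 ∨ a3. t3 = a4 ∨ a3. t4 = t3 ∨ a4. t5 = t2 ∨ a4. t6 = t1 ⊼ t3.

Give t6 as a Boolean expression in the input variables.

t1 = a4 ⊕ a2
t3 = a4 ∨ a3
t6 = t1 ⊼ t3 = (a4 ⊕ a2) ⊼ (a4 ∨ a3)

(a4 ⊕ a2) ⊼ (a4 ∨ a3)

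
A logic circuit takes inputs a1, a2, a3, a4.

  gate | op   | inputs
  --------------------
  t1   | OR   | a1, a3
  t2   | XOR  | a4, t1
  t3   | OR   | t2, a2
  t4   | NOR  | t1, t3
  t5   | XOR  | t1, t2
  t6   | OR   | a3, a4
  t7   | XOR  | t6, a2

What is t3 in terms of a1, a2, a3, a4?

t1 = a1 OR a3
t2 = a4 XOR t1 = a4 XOR (a1 OR a3)
t3 = t2 OR a2 = (a4 XOR (a1 OR a3)) OR a2

(a4 XOR (a1 OR a3)) OR a2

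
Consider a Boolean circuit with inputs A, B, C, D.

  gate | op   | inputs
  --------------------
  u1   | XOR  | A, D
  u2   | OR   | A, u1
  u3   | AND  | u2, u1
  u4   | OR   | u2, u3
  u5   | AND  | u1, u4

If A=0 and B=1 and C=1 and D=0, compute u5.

0

u1 = 0 XOR 0 = 0
u2 = 0 OR 0 = 0
u3 = 0 AND 0 = 0
u4 = 0 OR 0 = 0
u5 = 0 AND 0 = 0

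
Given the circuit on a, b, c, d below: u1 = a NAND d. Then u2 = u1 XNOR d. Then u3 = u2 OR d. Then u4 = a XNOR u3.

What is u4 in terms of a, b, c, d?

a XNOR (((a NAND d) XNOR d) OR d)

u1 = a NAND d
u2 = u1 XNOR d = (a NAND d) XNOR d
u3 = u2 OR d = ((a NAND d) XNOR d) OR d
u4 = a XNOR u3 = a XNOR (((a NAND d) XNOR d) OR d)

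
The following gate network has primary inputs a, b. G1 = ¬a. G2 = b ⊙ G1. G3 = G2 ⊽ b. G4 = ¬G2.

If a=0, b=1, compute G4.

G1 = ¬0 = 1
G2 = 1 ⊙ 1 = 1
G4 = ¬1 = 0

0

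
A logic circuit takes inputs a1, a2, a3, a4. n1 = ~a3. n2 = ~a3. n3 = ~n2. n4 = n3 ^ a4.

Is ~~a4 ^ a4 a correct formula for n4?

n2 = ~a3
n3 = ~n2 = ~~a3
n4 = n3 ^ a4 = ~~a3 ^ a4
At a1=0, a2=0, a3=0, a4=1: circuit gives 1, formula gives 0.

No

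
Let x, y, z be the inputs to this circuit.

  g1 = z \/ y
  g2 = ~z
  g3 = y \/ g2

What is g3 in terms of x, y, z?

y \/ ~z

g2 = ~z
g3 = y \/ g2 = y \/ ~z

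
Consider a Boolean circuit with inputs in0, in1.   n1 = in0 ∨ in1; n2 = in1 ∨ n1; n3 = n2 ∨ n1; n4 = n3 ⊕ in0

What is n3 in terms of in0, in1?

n1 = in0 ∨ in1
n2 = in1 ∨ n1 = in1 ∨ (in0 ∨ in1)
n3 = n2 ∨ n1 = (in1 ∨ (in0 ∨ in1)) ∨ (in0 ∨ in1)

(in1 ∨ (in0 ∨ in1)) ∨ (in0 ∨ in1)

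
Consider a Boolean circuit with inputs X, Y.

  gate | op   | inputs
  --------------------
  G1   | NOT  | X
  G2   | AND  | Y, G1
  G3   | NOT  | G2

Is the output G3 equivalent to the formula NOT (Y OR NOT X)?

G1 = NOT X
G2 = Y AND G1 = Y AND NOT X
G3 = NOT G2 = NOT (Y AND NOT X)
At X=0, Y=0: circuit gives 1, formula gives 0.

No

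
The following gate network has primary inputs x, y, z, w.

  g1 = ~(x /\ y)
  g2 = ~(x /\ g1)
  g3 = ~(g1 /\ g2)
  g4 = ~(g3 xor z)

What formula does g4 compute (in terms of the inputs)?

g1 = ~(x /\ y)
g2 = ~(x /\ g1) = ~(x /\ (~(x /\ y)))
g3 = ~(g1 /\ g2) = ~((~(x /\ y)) /\ (~(x /\ (~(x /\ y)))))
g4 = ~(g3 xor z) = ~((~((~(x /\ y)) /\ (~(x /\ (~(x /\ y)))))) xor z)

~((~((~(x /\ y)) /\ (~(x /\ (~(x /\ y)))))) xor z)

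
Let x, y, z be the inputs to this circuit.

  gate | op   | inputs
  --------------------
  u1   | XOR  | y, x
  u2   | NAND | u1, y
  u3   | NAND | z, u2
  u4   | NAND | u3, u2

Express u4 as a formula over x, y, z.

(z NAND ((y XOR x) NAND y)) NAND ((y XOR x) NAND y)

u1 = y XOR x
u2 = u1 NAND y = (y XOR x) NAND y
u3 = z NAND u2 = z NAND ((y XOR x) NAND y)
u4 = u3 NAND u2 = (z NAND ((y XOR x) NAND y)) NAND ((y XOR x) NAND y)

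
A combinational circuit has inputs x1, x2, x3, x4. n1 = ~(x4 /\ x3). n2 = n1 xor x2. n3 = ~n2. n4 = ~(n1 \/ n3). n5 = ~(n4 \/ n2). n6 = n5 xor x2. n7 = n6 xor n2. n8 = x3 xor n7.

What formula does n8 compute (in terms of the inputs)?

n1 = ~(x4 /\ x3)
n2 = n1 xor x2 = (~(x4 /\ x3)) xor x2
n3 = ~n2 = ~((~(x4 /\ x3)) xor x2)
n4 = ~(n1 \/ n3) = ~((~(x4 /\ x3)) \/ ~((~(x4 /\ x3)) xor x2))
n5 = ~(n4 \/ n2) = ~((~((~(x4 /\ x3)) \/ ~((~(x4 /\ x3)) xor x2))) \/ ((~(x4 /\ x3)) xor x2))
n6 = n5 xor x2 = (~((~((~(x4 /\ x3)) \/ ~((~(x4 /\ x3)) xor x2))) \/ ((~(x4 /\ x3)) xor x2))) xor x2
n7 = n6 xor n2 = ((~((~((~(x4 /\ x3)) \/ ~((~(x4 /\ x3)) xor x2))) \/ ((~(x4 /\ x3)) xor x2))) xor x2) xor ((~(x4 /\ x3)) xor x2)
n8 = x3 xor n7 = x3 xor (((~((~((~(x4 /\ x3)) \/ ~((~(x4 /\ x3)) xor x2))) \/ ((~(x4 /\ x3)) xor x2))) xor x2) xor ((~(x4 /\ x3)) xor x2))

x3 xor (((~((~((~(x4 /\ x3)) \/ ~((~(x4 /\ x3)) xor x2))) \/ ((~(x4 /\ x3)) xor x2))) xor x2) xor ((~(x4 /\ x3)) xor x2))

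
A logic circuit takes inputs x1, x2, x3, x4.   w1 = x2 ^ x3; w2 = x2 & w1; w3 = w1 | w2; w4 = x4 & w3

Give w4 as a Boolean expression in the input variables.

x4 & ((x2 ^ x3) | (x2 & (x2 ^ x3)))

w1 = x2 ^ x3
w2 = x2 & w1 = x2 & (x2 ^ x3)
w3 = w1 | w2 = (x2 ^ x3) | (x2 & (x2 ^ x3))
w4 = x4 & w3 = x4 & ((x2 ^ x3) | (x2 & (x2 ^ x3)))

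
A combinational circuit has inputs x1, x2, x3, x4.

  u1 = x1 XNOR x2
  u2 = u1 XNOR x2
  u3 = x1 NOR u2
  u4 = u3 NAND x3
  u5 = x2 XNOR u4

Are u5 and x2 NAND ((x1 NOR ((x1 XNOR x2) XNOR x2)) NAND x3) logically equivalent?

u1 = x1 XNOR x2
u2 = u1 XNOR x2 = (x1 XNOR x2) XNOR x2
u3 = x1 NOR u2 = x1 NOR ((x1 XNOR x2) XNOR x2)
u4 = u3 NAND x3 = (x1 NOR ((x1 XNOR x2) XNOR x2)) NAND x3
u5 = x2 XNOR u4 = x2 XNOR ((x1 NOR ((x1 XNOR x2) XNOR x2)) NAND x3)
At x1=0, x2=0, x3=0, x4=0: circuit gives 0, formula gives 1.

No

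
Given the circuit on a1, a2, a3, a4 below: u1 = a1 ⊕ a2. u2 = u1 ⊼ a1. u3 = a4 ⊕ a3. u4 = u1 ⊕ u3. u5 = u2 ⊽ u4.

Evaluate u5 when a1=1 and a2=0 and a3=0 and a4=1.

u1 = 1 ⊕ 0 = 1
u2 = 1 ⊼ 1 = 0
u3 = 1 ⊕ 0 = 1
u4 = 1 ⊕ 1 = 0
u5 = 0 ⊽ 0 = 1

1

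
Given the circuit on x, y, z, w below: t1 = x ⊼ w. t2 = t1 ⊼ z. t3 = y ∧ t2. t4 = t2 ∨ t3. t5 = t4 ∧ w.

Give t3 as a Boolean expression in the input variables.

y ∧ ((x ⊼ w) ⊼ z)

t1 = x ⊼ w
t2 = t1 ⊼ z = (x ⊼ w) ⊼ z
t3 = y ∧ t2 = y ∧ ((x ⊼ w) ⊼ z)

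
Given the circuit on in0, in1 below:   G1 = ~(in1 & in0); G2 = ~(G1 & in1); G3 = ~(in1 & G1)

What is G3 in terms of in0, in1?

~(in1 & (~(in1 & in0)))

G1 = ~(in1 & in0)
G3 = ~(in1 & G1) = ~(in1 & (~(in1 & in0)))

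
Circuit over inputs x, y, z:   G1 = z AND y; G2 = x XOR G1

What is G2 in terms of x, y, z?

G1 = z AND y
G2 = x XOR G1 = x XOR (z AND y)

x XOR (z AND y)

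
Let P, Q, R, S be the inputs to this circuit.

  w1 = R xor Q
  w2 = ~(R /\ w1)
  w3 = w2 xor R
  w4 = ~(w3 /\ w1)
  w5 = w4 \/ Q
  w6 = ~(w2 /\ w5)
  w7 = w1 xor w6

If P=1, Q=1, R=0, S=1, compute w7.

w1 = 0 xor 1 = 1
w2 = ~(0 /\ 1) = 1
w3 = 1 xor 0 = 1
w4 = ~(1 /\ 1) = 0
w5 = 0 \/ 1 = 1
w6 = ~(1 /\ 1) = 0
w7 = 1 xor 0 = 1

1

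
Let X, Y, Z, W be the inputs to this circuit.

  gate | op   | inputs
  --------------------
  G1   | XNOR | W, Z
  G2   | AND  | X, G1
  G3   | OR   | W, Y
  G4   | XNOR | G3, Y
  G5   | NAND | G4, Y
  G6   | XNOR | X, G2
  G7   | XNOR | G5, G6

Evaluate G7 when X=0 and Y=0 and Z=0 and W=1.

G1 = 1 XNOR 0 = 0
G2 = 0 AND 0 = 0
G3 = 1 OR 0 = 1
G4 = 1 XNOR 0 = 0
G5 = 0 NAND 0 = 1
G6 = 0 XNOR 0 = 1
G7 = 1 XNOR 1 = 1

1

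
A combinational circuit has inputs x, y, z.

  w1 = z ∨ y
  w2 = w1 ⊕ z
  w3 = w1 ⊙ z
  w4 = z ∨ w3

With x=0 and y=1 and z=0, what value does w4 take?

w1 = 0 ∨ 1 = 1
w3 = 1 ⊙ 0 = 0
w4 = 0 ∨ 0 = 0

0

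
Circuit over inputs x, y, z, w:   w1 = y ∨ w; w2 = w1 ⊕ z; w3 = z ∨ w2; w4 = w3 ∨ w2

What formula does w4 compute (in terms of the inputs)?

(z ∨ ((y ∨ w) ⊕ z)) ∨ ((y ∨ w) ⊕ z)

w1 = y ∨ w
w2 = w1 ⊕ z = (y ∨ w) ⊕ z
w3 = z ∨ w2 = z ∨ ((y ∨ w) ⊕ z)
w4 = w3 ∨ w2 = (z ∨ ((y ∨ w) ⊕ z)) ∨ ((y ∨ w) ⊕ z)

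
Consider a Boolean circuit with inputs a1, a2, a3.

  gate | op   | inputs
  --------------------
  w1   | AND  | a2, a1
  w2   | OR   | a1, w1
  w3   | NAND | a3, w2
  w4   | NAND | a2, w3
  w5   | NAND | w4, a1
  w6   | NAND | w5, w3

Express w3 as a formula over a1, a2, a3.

a3 NAND (a1 OR (a2 AND a1))

w1 = a2 AND a1
w2 = a1 OR w1 = a1 OR (a2 AND a1)
w3 = a3 NAND w2 = a3 NAND (a1 OR (a2 AND a1))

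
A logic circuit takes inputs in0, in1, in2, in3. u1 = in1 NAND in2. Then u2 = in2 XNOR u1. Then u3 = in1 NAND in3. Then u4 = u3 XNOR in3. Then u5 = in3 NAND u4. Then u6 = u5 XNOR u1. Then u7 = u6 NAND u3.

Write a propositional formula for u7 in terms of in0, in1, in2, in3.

u1 = in1 NAND in2
u3 = in1 NAND in3
u4 = u3 XNOR in3 = (in1 NAND in3) XNOR in3
u5 = in3 NAND u4 = in3 NAND ((in1 NAND in3) XNOR in3)
u6 = u5 XNOR u1 = (in3 NAND ((in1 NAND in3) XNOR in3)) XNOR (in1 NAND in2)
u7 = u6 NAND u3 = ((in3 NAND ((in1 NAND in3) XNOR in3)) XNOR (in1 NAND in2)) NAND (in1 NAND in3)

((in3 NAND ((in1 NAND in3) XNOR in3)) XNOR (in1 NAND in2)) NAND (in1 NAND in3)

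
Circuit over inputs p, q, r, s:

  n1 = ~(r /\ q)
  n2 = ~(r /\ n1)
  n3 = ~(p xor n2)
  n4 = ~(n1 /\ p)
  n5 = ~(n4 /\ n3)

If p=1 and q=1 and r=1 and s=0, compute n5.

n1 = ~(1 /\ 1) = 0
n2 = ~(1 /\ 0) = 1
n3 = ~(1 xor 1) = 1
n4 = ~(0 /\ 1) = 1
n5 = ~(1 /\ 1) = 0

0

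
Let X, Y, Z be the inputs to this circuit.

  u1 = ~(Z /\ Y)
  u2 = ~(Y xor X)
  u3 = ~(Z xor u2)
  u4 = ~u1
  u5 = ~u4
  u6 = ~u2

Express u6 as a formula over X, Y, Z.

~(~(Y xor X))

u2 = ~(Y xor X)
u6 = ~u2 = ~(~(Y xor X))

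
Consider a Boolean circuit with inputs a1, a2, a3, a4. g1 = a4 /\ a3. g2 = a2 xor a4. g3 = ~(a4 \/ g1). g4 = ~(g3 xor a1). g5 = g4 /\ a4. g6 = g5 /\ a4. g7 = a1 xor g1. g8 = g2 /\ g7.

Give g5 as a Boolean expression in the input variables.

g1 = a4 /\ a3
g3 = ~(a4 \/ g1) = ~(a4 \/ (a4 /\ a3))
g4 = ~(g3 xor a1) = ~((~(a4 \/ (a4 /\ a3))) xor a1)
g5 = g4 /\ a4 = (~((~(a4 \/ (a4 /\ a3))) xor a1)) /\ a4

(~((~(a4 \/ (a4 /\ a3))) xor a1)) /\ a4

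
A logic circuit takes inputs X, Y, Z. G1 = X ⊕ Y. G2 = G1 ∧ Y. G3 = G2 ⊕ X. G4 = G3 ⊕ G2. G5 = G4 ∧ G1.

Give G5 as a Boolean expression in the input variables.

G1 = X ⊕ Y
G2 = G1 ∧ Y = (X ⊕ Y) ∧ Y
G3 = G2 ⊕ X = ((X ⊕ Y) ∧ Y) ⊕ X
G4 = G3 ⊕ G2 = (((X ⊕ Y) ∧ Y) ⊕ X) ⊕ ((X ⊕ Y) ∧ Y)
G5 = G4 ∧ G1 = ((((X ⊕ Y) ∧ Y) ⊕ X) ⊕ ((X ⊕ Y) ∧ Y)) ∧ (X ⊕ Y)

((((X ⊕ Y) ∧ Y) ⊕ X) ⊕ ((X ⊕ Y) ∧ Y)) ∧ (X ⊕ Y)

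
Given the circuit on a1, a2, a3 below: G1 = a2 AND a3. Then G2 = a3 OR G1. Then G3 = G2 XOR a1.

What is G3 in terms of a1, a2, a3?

G1 = a2 AND a3
G2 = a3 OR G1 = a3 OR (a2 AND a3)
G3 = G2 XOR a1 = (a3 OR (a2 AND a3)) XOR a1

(a3 OR (a2 AND a3)) XOR a1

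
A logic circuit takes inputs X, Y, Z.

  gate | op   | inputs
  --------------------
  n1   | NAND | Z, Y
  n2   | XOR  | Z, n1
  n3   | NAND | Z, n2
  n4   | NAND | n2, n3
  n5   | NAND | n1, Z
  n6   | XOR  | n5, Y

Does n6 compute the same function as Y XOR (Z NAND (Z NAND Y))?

Yes

n1 = Z NAND Y
n5 = n1 NAND Z = (Z NAND Y) NAND Z
n6 = n5 XOR Y = ((Z NAND Y) NAND Z) XOR Y
At X=0, Y=0, Z=1: circuit gives 0, formula gives 0.
At X=0, Y=0, Z=0: circuit gives 1, formula gives 1.
Agrees on all 8 inputs.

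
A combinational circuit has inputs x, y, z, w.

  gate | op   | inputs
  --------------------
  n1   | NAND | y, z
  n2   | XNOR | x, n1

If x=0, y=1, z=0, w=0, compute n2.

n1 = 1 NAND 0 = 1
n2 = 0 XNOR 1 = 0

0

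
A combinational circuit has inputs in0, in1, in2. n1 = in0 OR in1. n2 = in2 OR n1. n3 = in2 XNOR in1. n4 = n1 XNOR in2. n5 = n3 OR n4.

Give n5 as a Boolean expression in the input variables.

n1 = in0 OR in1
n3 = in2 XNOR in1
n4 = n1 XNOR in2 = (in0 OR in1) XNOR in2
n5 = n3 OR n4 = (in2 XNOR in1) OR ((in0 OR in1) XNOR in2)

(in2 XNOR in1) OR ((in0 OR in1) XNOR in2)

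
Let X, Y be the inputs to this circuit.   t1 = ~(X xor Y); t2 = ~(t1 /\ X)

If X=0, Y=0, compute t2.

t1 = ~(0 xor 0) = 1
t2 = ~(1 /\ 0) = 1

1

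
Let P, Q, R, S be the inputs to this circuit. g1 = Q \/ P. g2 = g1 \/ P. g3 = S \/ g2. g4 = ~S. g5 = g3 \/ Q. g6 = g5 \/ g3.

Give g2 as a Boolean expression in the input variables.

(Q \/ P) \/ P

g1 = Q \/ P
g2 = g1 \/ P = (Q \/ P) \/ P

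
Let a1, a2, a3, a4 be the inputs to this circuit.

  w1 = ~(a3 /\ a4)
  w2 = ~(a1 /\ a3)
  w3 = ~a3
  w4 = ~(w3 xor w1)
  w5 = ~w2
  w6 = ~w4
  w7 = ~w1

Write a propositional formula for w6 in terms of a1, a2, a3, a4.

w1 = ~(a3 /\ a4)
w3 = ~a3
w4 = ~(w3 xor w1) = ~(~a3 xor (~(a3 /\ a4)))
w6 = ~w4 = ~(~(~a3 xor (~(a3 /\ a4))))

~(~(~a3 xor (~(a3 /\ a4))))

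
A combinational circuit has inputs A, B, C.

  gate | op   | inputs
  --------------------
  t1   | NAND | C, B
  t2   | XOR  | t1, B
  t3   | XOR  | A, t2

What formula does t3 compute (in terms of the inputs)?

A XOR ((C NAND B) XOR B)

t1 = C NAND B
t2 = t1 XOR B = (C NAND B) XOR B
t3 = A XOR t2 = A XOR ((C NAND B) XOR B)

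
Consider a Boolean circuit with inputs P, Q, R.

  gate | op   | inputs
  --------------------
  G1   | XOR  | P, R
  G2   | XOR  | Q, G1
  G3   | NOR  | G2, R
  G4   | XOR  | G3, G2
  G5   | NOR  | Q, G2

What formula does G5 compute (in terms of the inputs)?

Q NOR (Q XOR (P XOR R))

G1 = P XOR R
G2 = Q XOR G1 = Q XOR (P XOR R)
G5 = Q NOR G2 = Q NOR (Q XOR (P XOR R))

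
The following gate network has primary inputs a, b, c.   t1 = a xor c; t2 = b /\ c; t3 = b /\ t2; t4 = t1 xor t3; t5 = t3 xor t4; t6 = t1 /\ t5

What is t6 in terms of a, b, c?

(a xor c) /\ ((b /\ (b /\ c)) xor ((a xor c) xor (b /\ (b /\ c))))

t1 = a xor c
t2 = b /\ c
t3 = b /\ t2 = b /\ (b /\ c)
t4 = t1 xor t3 = (a xor c) xor (b /\ (b /\ c))
t5 = t3 xor t4 = (b /\ (b /\ c)) xor ((a xor c) xor (b /\ (b /\ c)))
t6 = t1 /\ t5 = (a xor c) /\ ((b /\ (b /\ c)) xor ((a xor c) xor (b /\ (b /\ c))))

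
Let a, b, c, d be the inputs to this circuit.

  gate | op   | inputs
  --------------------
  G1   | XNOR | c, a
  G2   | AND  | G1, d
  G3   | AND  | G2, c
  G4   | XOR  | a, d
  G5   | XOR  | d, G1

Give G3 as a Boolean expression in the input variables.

((c XNOR a) AND d) AND c

G1 = c XNOR a
G2 = G1 AND d = (c XNOR a) AND d
G3 = G2 AND c = ((c XNOR a) AND d) AND c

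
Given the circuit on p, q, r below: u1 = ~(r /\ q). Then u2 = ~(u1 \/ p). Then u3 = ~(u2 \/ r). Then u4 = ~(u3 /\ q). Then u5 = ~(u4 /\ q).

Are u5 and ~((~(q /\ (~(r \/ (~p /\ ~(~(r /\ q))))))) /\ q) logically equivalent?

Yes

u1 = ~(r /\ q)
u2 = ~(u1 \/ p) = ~((~(r /\ q)) \/ p)
u3 = ~(u2 \/ r) = ~((~((~(r /\ q)) \/ p)) \/ r)
u4 = ~(u3 /\ q) = ~((~((~((~(r /\ q)) \/ p)) \/ r)) /\ q)
u5 = ~(u4 /\ q) = ~((~((~((~((~(r /\ q)) \/ p)) \/ r)) /\ q)) /\ q)
At p=0, q=1, r=1: circuit gives 0, formula gives 0.
At p=0, q=0, r=0: circuit gives 1, formula gives 1.
Agrees on all 8 inputs.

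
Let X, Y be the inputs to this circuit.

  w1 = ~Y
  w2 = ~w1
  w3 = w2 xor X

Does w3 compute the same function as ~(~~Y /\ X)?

w1 = ~Y
w2 = ~w1 = ~~Y
w3 = w2 xor X = ~~Y xor X
At X=0, Y=0: circuit gives 0, formula gives 1.

No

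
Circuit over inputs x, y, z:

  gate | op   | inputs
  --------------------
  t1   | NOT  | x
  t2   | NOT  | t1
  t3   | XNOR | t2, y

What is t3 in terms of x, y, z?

t1 = NOT x
t2 = NOT t1 = NOT NOT x
t3 = t2 XNOR y = NOT NOT x XNOR y

NOT NOT x XNOR y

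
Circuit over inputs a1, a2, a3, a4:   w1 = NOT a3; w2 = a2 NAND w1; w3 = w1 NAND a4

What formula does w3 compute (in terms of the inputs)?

NOT a3 NAND a4

w1 = NOT a3
w3 = w1 NAND a4 = NOT a3 NAND a4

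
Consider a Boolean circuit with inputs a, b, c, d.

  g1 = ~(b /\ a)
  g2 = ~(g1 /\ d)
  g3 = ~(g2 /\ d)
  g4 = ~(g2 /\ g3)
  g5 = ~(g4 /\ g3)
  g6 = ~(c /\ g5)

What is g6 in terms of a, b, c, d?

~(c /\ (~((~((~((~(b /\ a)) /\ d)) /\ (~((~((~(b /\ a)) /\ d)) /\ d)))) /\ (~((~((~(b /\ a)) /\ d)) /\ d)))))

g1 = ~(b /\ a)
g2 = ~(g1 /\ d) = ~((~(b /\ a)) /\ d)
g3 = ~(g2 /\ d) = ~((~((~(b /\ a)) /\ d)) /\ d)
g4 = ~(g2 /\ g3) = ~((~((~(b /\ a)) /\ d)) /\ (~((~((~(b /\ a)) /\ d)) /\ d)))
g5 = ~(g4 /\ g3) = ~((~((~((~(b /\ a)) /\ d)) /\ (~((~((~(b /\ a)) /\ d)) /\ d)))) /\ (~((~((~(b /\ a)) /\ d)) /\ d)))
g6 = ~(c /\ g5) = ~(c /\ (~((~((~((~(b /\ a)) /\ d)) /\ (~((~((~(b /\ a)) /\ d)) /\ d)))) /\ (~((~((~(b /\ a)) /\ d)) /\ d)))))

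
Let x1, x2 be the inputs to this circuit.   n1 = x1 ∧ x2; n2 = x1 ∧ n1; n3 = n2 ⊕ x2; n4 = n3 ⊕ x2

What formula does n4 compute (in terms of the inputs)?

((x1 ∧ (x1 ∧ x2)) ⊕ x2) ⊕ x2

n1 = x1 ∧ x2
n2 = x1 ∧ n1 = x1 ∧ (x1 ∧ x2)
n3 = n2 ⊕ x2 = (x1 ∧ (x1 ∧ x2)) ⊕ x2
n4 = n3 ⊕ x2 = ((x1 ∧ (x1 ∧ x2)) ⊕ x2) ⊕ x2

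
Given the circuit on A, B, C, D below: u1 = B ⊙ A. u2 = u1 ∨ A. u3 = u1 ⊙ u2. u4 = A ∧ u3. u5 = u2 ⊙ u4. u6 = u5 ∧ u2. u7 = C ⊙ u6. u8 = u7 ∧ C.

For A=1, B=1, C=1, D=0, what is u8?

1

u1 = 1 ⊙ 1 = 1
u2 = 1 ∨ 1 = 1
u3 = 1 ⊙ 1 = 1
u4 = 1 ∧ 1 = 1
u5 = 1 ⊙ 1 = 1
u6 = 1 ∧ 1 = 1
u7 = 1 ⊙ 1 = 1
u8 = 1 ∧ 1 = 1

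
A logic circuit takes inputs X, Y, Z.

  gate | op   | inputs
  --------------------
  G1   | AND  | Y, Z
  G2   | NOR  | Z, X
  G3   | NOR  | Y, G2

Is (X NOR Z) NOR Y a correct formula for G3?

G2 = Z NOR X
G3 = Y NOR G2 = Y NOR (Z NOR X)
At X=0, Y=0, Z=0: circuit gives 0, formula gives 0.
At X=0, Y=0, Z=1: circuit gives 1, formula gives 1.
Agrees on all 8 inputs.

Yes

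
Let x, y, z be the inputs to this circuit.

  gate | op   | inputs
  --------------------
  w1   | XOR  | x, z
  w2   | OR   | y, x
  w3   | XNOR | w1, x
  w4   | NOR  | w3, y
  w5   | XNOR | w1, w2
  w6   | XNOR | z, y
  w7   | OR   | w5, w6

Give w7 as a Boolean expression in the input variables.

w1 = x XOR z
w2 = y OR x
w5 = w1 XNOR w2 = (x XOR z) XNOR (y OR x)
w6 = z XNOR y
w7 = w5 OR w6 = ((x XOR z) XNOR (y OR x)) OR (z XNOR y)

((x XOR z) XNOR (y OR x)) OR (z XNOR y)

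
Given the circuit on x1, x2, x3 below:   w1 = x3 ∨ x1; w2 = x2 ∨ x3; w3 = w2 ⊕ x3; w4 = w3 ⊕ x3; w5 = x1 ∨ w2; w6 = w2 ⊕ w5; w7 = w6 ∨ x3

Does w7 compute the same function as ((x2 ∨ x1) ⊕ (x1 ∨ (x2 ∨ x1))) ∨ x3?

w2 = x2 ∨ x3
w5 = x1 ∨ w2 = x1 ∨ (x2 ∨ x3)
w6 = w2 ⊕ w5 = (x2 ∨ x3) ⊕ (x1 ∨ (x2 ∨ x3))
w7 = w6 ∨ x3 = ((x2 ∨ x3) ⊕ (x1 ∨ (x2 ∨ x3))) ∨ x3
At x1=1, x2=0, x3=0: circuit gives 1, formula gives 0.

No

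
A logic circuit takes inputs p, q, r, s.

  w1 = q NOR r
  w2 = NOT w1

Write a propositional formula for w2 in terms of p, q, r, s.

NOT (q NOR r)

w1 = q NOR r
w2 = NOT w1 = NOT (q NOR r)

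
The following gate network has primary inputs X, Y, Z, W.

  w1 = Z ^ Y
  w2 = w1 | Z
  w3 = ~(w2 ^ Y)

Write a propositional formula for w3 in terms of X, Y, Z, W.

w1 = Z ^ Y
w2 = w1 | Z = (Z ^ Y) | Z
w3 = ~(w2 ^ Y) = ~(((Z ^ Y) | Z) ^ Y)

~(((Z ^ Y) | Z) ^ Y)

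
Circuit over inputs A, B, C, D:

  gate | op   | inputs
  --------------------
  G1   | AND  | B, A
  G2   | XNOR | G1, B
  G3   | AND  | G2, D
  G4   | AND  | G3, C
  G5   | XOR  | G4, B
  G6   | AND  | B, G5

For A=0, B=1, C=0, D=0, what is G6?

1

G1 = 1 AND 0 = 0
G2 = 0 XNOR 1 = 0
G3 = 0 AND 0 = 0
G4 = 0 AND 0 = 0
G5 = 0 XOR 1 = 1
G6 = 1 AND 1 = 1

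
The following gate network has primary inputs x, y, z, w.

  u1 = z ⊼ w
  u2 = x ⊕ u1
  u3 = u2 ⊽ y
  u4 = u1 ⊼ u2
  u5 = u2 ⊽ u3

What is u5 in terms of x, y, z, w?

(x ⊕ (z ⊼ w)) ⊽ ((x ⊕ (z ⊼ w)) ⊽ y)

u1 = z ⊼ w
u2 = x ⊕ u1 = x ⊕ (z ⊼ w)
u3 = u2 ⊽ y = (x ⊕ (z ⊼ w)) ⊽ y
u5 = u2 ⊽ u3 = (x ⊕ (z ⊼ w)) ⊽ ((x ⊕ (z ⊼ w)) ⊽ y)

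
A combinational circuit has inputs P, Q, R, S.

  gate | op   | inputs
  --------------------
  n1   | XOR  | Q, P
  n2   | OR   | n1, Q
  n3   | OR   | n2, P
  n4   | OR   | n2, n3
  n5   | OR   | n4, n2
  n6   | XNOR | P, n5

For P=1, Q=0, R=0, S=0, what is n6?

n1 = 0 XOR 1 = 1
n2 = 1 OR 0 = 1
n3 = 1 OR 1 = 1
n4 = 1 OR 1 = 1
n5 = 1 OR 1 = 1
n6 = 1 XNOR 1 = 1

1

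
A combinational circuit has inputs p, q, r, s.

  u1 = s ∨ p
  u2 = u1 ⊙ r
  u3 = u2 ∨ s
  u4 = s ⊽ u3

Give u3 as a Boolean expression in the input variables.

u1 = s ∨ p
u2 = u1 ⊙ r = (s ∨ p) ⊙ r
u3 = u2 ∨ s = ((s ∨ p) ⊙ r) ∨ s

((s ∨ p) ⊙ r) ∨ s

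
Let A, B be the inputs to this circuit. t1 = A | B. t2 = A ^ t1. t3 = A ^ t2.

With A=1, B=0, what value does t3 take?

t1 = 1 | 0 = 1
t2 = 1 ^ 1 = 0
t3 = 1 ^ 0 = 1

1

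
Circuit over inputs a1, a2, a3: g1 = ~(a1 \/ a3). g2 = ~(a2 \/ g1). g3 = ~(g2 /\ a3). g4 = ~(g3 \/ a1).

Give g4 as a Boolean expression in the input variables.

~((~((~(a2 \/ (~(a1 \/ a3)))) /\ a3)) \/ a1)

g1 = ~(a1 \/ a3)
g2 = ~(a2 \/ g1) = ~(a2 \/ (~(a1 \/ a3)))
g3 = ~(g2 /\ a3) = ~((~(a2 \/ (~(a1 \/ a3)))) /\ a3)
g4 = ~(g3 \/ a1) = ~((~((~(a2 \/ (~(a1 \/ a3)))) /\ a3)) \/ a1)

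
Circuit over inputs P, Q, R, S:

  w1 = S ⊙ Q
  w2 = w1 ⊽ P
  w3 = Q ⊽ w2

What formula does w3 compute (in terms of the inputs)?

w1 = S ⊙ Q
w2 = w1 ⊽ P = (S ⊙ Q) ⊽ P
w3 = Q ⊽ w2 = Q ⊽ ((S ⊙ Q) ⊽ P)

Q ⊽ ((S ⊙ Q) ⊽ P)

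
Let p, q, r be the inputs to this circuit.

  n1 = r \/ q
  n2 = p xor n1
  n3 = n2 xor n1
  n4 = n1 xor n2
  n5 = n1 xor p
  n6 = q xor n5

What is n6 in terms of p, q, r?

n1 = r \/ q
n5 = n1 xor p = (r \/ q) xor p
n6 = q xor n5 = q xor ((r \/ q) xor p)

q xor ((r \/ q) xor p)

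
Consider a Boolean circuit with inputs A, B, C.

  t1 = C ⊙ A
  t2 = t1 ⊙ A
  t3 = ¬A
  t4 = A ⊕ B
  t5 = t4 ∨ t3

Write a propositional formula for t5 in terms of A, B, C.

t3 = ¬A
t4 = A ⊕ B
t5 = t4 ∨ t3 = (A ⊕ B) ∨ ¬A

(A ⊕ B) ∨ ¬A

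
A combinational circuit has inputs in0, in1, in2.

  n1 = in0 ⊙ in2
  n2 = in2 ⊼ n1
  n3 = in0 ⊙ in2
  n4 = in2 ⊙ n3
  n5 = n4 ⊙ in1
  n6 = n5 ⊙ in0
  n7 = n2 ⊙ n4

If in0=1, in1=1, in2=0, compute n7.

1

n1 = 1 ⊙ 0 = 0
n2 = 0 ⊼ 0 = 1
n3 = 1 ⊙ 0 = 0
n4 = 0 ⊙ 0 = 1
n7 = 1 ⊙ 1 = 1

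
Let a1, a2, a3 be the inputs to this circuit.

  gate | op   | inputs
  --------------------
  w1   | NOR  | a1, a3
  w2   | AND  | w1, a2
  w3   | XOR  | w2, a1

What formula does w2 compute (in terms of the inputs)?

w1 = a1 NOR a3
w2 = w1 AND a2 = (a1 NOR a3) AND a2

(a1 NOR a3) AND a2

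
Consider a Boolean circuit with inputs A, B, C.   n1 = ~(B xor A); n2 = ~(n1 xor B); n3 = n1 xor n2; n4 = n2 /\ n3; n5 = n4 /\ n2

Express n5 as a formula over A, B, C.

((~((~(B xor A)) xor B)) /\ ((~(B xor A)) xor (~((~(B xor A)) xor B)))) /\ (~((~(B xor A)) xor B))

n1 = ~(B xor A)
n2 = ~(n1 xor B) = ~((~(B xor A)) xor B)
n3 = n1 xor n2 = (~(B xor A)) xor (~((~(B xor A)) xor B))
n4 = n2 /\ n3 = (~((~(B xor A)) xor B)) /\ ((~(B xor A)) xor (~((~(B xor A)) xor B)))
n5 = n4 /\ n2 = ((~((~(B xor A)) xor B)) /\ ((~(B xor A)) xor (~((~(B xor A)) xor B)))) /\ (~((~(B xor A)) xor B))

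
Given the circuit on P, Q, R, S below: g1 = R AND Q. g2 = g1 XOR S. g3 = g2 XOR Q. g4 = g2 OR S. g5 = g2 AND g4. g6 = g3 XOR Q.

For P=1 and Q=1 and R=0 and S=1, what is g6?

1

g1 = 0 AND 1 = 0
g2 = 0 XOR 1 = 1
g3 = 1 XOR 1 = 0
g6 = 0 XOR 1 = 1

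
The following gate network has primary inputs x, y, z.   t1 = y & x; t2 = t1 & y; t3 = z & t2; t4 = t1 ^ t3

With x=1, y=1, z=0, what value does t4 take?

1

t1 = 1 & 1 = 1
t2 = 1 & 1 = 1
t3 = 0 & 1 = 0
t4 = 1 ^ 0 = 1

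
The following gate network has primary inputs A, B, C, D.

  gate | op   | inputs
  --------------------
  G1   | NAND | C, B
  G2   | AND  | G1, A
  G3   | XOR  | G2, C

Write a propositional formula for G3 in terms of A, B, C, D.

G1 = C NAND B
G2 = G1 AND A = (C NAND B) AND A
G3 = G2 XOR C = ((C NAND B) AND A) XOR C

((C NAND B) AND A) XOR C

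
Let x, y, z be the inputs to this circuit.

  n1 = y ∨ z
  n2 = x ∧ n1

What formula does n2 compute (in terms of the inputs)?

n1 = y ∨ z
n2 = x ∧ n1 = x ∧ (y ∨ z)

x ∧ (y ∨ z)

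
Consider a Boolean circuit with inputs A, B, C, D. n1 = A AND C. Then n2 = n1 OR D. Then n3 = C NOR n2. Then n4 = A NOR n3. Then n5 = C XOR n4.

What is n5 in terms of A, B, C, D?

C XOR (A NOR (C NOR ((A AND C) OR D)))

n1 = A AND C
n2 = n1 OR D = (A AND C) OR D
n3 = C NOR n2 = C NOR ((A AND C) OR D)
n4 = A NOR n3 = A NOR (C NOR ((A AND C) OR D))
n5 = C XOR n4 = C XOR (A NOR (C NOR ((A AND C) OR D)))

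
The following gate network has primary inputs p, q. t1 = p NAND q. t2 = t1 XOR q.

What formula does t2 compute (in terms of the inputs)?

t1 = p NAND q
t2 = t1 XOR q = (p NAND q) XOR q

(p NAND q) XOR q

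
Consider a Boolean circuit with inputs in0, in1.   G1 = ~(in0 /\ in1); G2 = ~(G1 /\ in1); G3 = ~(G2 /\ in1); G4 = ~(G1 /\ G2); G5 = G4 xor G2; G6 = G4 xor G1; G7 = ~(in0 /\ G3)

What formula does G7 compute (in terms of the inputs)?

~(in0 /\ (~((~((~(in0 /\ in1)) /\ in1)) /\ in1)))

G1 = ~(in0 /\ in1)
G2 = ~(G1 /\ in1) = ~((~(in0 /\ in1)) /\ in1)
G3 = ~(G2 /\ in1) = ~((~((~(in0 /\ in1)) /\ in1)) /\ in1)
G7 = ~(in0 /\ G3) = ~(in0 /\ (~((~((~(in0 /\ in1)) /\ in1)) /\ in1)))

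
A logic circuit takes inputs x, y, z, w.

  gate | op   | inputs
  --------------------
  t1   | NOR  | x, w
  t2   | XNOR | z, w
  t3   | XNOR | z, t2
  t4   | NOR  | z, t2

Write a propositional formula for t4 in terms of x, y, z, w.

z NOR (z XNOR w)

t2 = z XNOR w
t4 = z NOR t2 = z NOR (z XNOR w)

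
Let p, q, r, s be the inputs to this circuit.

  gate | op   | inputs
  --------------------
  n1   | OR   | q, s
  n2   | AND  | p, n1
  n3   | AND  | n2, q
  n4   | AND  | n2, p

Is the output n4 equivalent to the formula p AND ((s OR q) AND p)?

n1 = q OR s
n2 = p AND n1 = p AND (q OR s)
n4 = n2 AND p = (p AND (q OR s)) AND p
At p=0, q=0, r=0, s=0: circuit gives 0, formula gives 0.
At p=1, q=0, r=0, s=1: circuit gives 1, formula gives 1.
Agrees on all 16 inputs.

Yes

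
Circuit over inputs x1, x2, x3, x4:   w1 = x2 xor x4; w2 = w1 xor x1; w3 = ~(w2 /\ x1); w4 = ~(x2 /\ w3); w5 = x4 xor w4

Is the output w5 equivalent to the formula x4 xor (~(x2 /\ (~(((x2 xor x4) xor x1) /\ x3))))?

w1 = x2 xor x4
w2 = w1 xor x1 = (x2 xor x4) xor x1
w3 = ~(w2 /\ x1) = ~(((x2 xor x4) xor x1) /\ x1)
w4 = ~(x2 /\ w3) = ~(x2 /\ (~(((x2 xor x4) xor x1) /\ x1)))
w5 = x4 xor w4 = x4 xor (~(x2 /\ (~(((x2 xor x4) xor x1) /\ x1))))
At x1=0, x2=1, x3=1, x4=0: circuit gives 0, formula gives 1.

No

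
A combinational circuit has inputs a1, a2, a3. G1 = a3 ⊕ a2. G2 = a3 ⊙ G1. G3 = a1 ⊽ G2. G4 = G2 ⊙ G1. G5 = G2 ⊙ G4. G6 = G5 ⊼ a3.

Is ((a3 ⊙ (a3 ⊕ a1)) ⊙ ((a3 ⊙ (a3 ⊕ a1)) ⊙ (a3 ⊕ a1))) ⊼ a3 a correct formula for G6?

No

G1 = a3 ⊕ a2
G2 = a3 ⊙ G1 = a3 ⊙ (a3 ⊕ a2)
G4 = G2 ⊙ G1 = (a3 ⊙ (a3 ⊕ a2)) ⊙ (a3 ⊕ a2)
G5 = G2 ⊙ G4 = (a3 ⊙ (a3 ⊕ a2)) ⊙ ((a3 ⊙ (a3 ⊕ a2)) ⊙ (a3 ⊕ a2))
G6 = G5 ⊼ a3 = ((a3 ⊙ (a3 ⊕ a2)) ⊙ ((a3 ⊙ (a3 ⊕ a2)) ⊙ (a3 ⊕ a2))) ⊼ a3
At a1=0, a2=1, a3=1: circuit gives 1, formula gives 0.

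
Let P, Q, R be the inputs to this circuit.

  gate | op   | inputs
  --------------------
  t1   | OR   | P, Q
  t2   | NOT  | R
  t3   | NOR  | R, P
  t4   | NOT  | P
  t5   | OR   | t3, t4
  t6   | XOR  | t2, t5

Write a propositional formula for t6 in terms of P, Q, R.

NOT R XOR ((R NOR P) OR NOT P)

t2 = NOT R
t3 = R NOR P
t4 = NOT P
t5 = t3 OR t4 = (R NOR P) OR NOT P
t6 = t2 XOR t5 = NOT R XOR ((R NOR P) OR NOT P)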